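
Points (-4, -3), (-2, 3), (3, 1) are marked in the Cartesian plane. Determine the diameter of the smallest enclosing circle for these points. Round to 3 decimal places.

8.076

Call the three points A, B, C in the order given.
Side lengths²: AB² = 40, AC² = 65, BC² = 29.
Since AC² = 65 < 40 + 29 = 69, the triangle is acute, so the smallest enclosing circle is the circumcircle.
Circumcentre = (-21/34, -27/34), r² = 9425/578.
Diameter = 2r = 2√(9425/578) ≈ 8.076.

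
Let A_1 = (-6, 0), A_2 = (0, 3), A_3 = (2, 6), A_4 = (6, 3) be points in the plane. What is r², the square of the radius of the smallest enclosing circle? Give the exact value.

A smallest enclosing disk is always determined by at most three of the input points on its boundary.
The farthest pair is A_1–A_4 with squared distance 153. The circle on this segment as diameter has centre (0, 1.5) and r² = 153/4 = 38.25.
Check A_2: distance² to centre = 2.25 ≤ 38.25, so it lies inside.
All remaining points lie in this disk, and no smaller disk contains both endpoints, so this is the minimum enclosing circle.

38.25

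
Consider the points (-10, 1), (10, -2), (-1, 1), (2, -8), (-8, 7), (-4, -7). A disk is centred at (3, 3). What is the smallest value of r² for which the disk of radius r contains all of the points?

The required radius is the distance from (3, 3) to the farthest point.
Squared distances: 173, 74, 20, 122, 137, 149.
Maximum is 173, attained at (-10, 1).

173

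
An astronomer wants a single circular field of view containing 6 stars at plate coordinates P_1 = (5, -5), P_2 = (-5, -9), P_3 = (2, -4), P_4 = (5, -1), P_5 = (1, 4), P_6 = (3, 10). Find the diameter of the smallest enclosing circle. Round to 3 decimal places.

The farthest pair is P_2–P_6 with squared distance 425. The circle on this segment as diameter has centre (-1, 0.5) and r² = 425/4 = 106.25.
Check P_1: distance² to centre = 66.25 ≤ 106.25, so it lies inside.
All remaining points lie in this disk, and no smaller disk contains both endpoints, so this is the minimum enclosing circle.
Diameter = 2r = 2√(106.25) ≈ 20.616.

20.616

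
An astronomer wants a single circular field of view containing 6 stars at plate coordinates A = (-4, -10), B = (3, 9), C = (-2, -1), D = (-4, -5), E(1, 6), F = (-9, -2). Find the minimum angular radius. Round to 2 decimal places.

The minimum enclosing circle of a finite set is fixed by two of the points (as a diameter) or three (as a circumcircle).
The farthest pair is A–B with squared distance 410. The circle on this segment as diameter has centre (-0.5, -0.5) and r² = 410/4 = 102.5.
Check C: distance² to centre = 2.5 ≤ 102.5, so it lies inside.
All remaining points lie in this disk, and no smaller disk contains both endpoints, so this is the minimum enclosing circle.
r = √(102.5) ≈ 10.12.

10.12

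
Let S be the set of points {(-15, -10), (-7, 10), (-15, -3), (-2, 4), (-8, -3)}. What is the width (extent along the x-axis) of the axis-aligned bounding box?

13

max x = -2, min x = -15, so width = 13.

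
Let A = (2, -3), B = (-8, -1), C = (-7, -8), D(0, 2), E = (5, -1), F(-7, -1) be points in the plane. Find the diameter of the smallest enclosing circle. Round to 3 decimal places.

14.033

A smallest enclosing disk is always determined by at most three of the input points on its boundary.
The minimum enclosing circle is determined by three boundary points: B, C, E.
Their circumcentre is (-1.5, -51/14) with r² = 4825/98.
The farthest remaining point F is at distance² 3649/98 ≤ 4825/98.
Diameter = 2r = 2√(4825/98) ≈ 14.033.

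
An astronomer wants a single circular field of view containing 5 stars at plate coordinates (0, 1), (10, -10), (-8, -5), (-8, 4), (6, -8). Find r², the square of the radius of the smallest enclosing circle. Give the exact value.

130

The minimum enclosing circle of a finite set is fixed by two of the points (as a diameter) or three (as a circumcircle).
The farthest pair is (10, -10)–(-8, 4) with squared distance 520. The circle on this segment as diameter has centre (1, -3) and r² = 520/4 = 130.
Check (0, 1): distance² to centre = 17 ≤ 130, so it lies inside.
All remaining points lie in this disk, and no smaller disk contains both endpoints, so this is the minimum enclosing circle.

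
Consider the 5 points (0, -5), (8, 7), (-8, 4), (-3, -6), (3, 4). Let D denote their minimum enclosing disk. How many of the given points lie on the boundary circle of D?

3

The minimum enclosing circle of a finite set is fixed by two of the points (as a diameter) or three (as a circumcircle).
The minimum enclosing circle is determined by three boundary points: (8, 7), (-8, 4), (-3, -6).
Their circumcentre is (9/14, 29/14) with r² = 7685/98.
The farthest remaining point (0, -5) is at distance² 4941/98 ≤ 7685/98.
The points at distance exactly r from the centre are (8, 7), (-8, 4), (-3, -6) — 3 points.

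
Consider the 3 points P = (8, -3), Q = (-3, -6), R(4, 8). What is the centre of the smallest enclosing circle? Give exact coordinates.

(41/38, 27/38)

Side lengths²: PQ² = 130, PR² = 137, QR² = 245.
Since QR² = 245 < 137 + 130 = 267, the triangle is acute, so the smallest enclosing circle is the circumcircle.
Circumcentre = (41/38, 27/38), r² = 44525/722.
Centre = (41/38, 27/38).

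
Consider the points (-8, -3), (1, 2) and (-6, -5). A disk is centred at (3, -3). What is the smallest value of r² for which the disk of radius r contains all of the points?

The required radius is the distance from (3, -3) to the farthest point.
Squared distances: 121, 29, 85.
Maximum is 121, attained at (-8, -3).

121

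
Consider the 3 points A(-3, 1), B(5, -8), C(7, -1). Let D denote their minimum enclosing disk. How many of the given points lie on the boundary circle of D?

3

Side lengths²: AB² = 145, AC² = 104, BC² = 53.
Since AB² = 145 < 104 + 53 = 157, the triangle is acute, so the smallest enclosing circle is the circumcircle.
Circumcentre = (101/74, -235/74), r² = 99905/2738.
The points at distance exactly r from the centre are A, B, C — 3 points.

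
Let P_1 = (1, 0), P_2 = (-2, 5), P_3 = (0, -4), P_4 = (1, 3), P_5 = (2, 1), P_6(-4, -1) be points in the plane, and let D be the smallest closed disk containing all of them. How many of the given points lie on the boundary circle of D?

The farthest pair is P_2–P_3 with squared distance 85. The circle on this segment as diameter has centre (-1, 0.5) and r² = 85/4 = 21.25.
Check P_1: distance² to centre = 4.25 ≤ 21.25, so it lies inside.
All remaining points lie in this disk, and no smaller disk contains both endpoints, so this is the minimum enclosing circle.
The points at distance exactly r from the centre are P_2, P_3 — 2 points.

2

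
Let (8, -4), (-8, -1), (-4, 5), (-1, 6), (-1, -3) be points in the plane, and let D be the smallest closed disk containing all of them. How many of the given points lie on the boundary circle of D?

3

The minimum enclosing circle of a finite set is fixed by two of the points (as a diameter) or three (as a circumcircle).
The minimum enclosing circle is determined by three boundary points: (8, -4), (-8, -1), (-4, 5).
Their circumcentre is (1/12, -37/18) with r² = 86125/1296.
The farthest remaining point (-1, 6) is at distance² 85621/1296 ≤ 86125/1296.
The points at distance exactly r from the centre are (8, -4), (-8, -1), (-4, 5) — 3 points.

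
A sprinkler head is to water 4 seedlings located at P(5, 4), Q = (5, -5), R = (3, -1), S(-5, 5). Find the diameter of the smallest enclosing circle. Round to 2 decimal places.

14.14

A smallest enclosing disk is always determined by at most three of the input points on its boundary.
The farthest pair is Q–S with squared distance 200. The circle on this segment as diameter has centre (0, 0) and r² = 200/4 = 50.
Check P: distance² to centre = 41 ≤ 50, so it lies inside.
All remaining points lie in this disk, and no smaller disk contains both endpoints, so this is the minimum enclosing circle.
Diameter = 2r = 2√50 ≈ 14.14.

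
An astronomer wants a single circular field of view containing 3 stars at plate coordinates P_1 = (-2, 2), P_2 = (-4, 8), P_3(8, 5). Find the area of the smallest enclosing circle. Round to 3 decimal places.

120.166

Side lengths²: P_1P_2² = 40, P_1P_3² = 109, P_2P_3² = 153.
Since P_2P_3² = 153 ≥ 109 + 40 = 149, the angle opposite P_2P_3 is not acute, so the smallest enclosing circle has P_2P_3 as diameter.
Centre = midpoint of P_2P_3 = (2, 6.5), r² = 153/4 = 38.25.
Area = π·r² = π·38.25 ≈ 120.166.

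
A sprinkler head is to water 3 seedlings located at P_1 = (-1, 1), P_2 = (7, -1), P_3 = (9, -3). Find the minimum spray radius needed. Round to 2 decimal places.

5.39

Side lengths²: P_1P_2² = 68, P_1P_3² = 116, P_2P_3² = 8.
Since P_1P_3² = 116 ≥ 68 + 8 = 76, the angle opposite P_1P_3 is not acute, so the smallest enclosing circle has P_1P_3 as diameter.
Centre = midpoint of P_1P_3 = (4, -1), r² = 116/4 = 29.
r = √29 ≈ 5.39.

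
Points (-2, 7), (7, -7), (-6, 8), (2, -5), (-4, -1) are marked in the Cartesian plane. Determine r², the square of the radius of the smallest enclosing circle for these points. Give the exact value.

By Welzl's lemma the MEC is supported by two points (diametrically opposite) or three points (on a circumcircle).
The farthest pair is (7, -7)–(-6, 8) with squared distance 394. The circle on this segment as diameter has centre (0.5, 0.5) and r² = 394/4 = 98.5.
Check (-2, 7): distance² to centre = 48.5 ≤ 98.5, so it lies inside.
All remaining points lie in this disk, and no smaller disk contains both endpoints, so this is the minimum enclosing circle.

98.5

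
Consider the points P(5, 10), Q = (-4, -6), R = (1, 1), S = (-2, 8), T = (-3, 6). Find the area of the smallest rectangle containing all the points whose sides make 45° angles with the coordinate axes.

In coordinates u = x + y, v = x − y the rectangle is axis-aligned; the map (x,y)→(u,v) scales areas by 2.
u-values: 15, -10, 2, 6, 3; range = 15 − (-10) = 25.
v-values: -5, 2, 0, -10, -9; range = 2 − (-10) = 12.
Area = (25 × 12) / 2 = 150.

150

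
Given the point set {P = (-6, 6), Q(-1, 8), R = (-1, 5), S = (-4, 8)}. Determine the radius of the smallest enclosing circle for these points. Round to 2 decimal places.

2.75

The minimum enclosing circle is determined by three boundary points: P, Q, R.
Their circumcentre is (-3.3, 6.5) with r² = 7.54.
The farthest remaining point S is at distance² 2.74 ≤ 7.54.
r = √(7.54) ≈ 2.75.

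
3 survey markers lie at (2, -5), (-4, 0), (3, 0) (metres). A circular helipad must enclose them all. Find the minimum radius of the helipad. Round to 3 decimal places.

Call the three points A, B, C in the order given.
Side lengths²: AB² = 61, AC² = 26, BC² = 49.
Since AB² = 61 < 49 + 26 = 75, the triangle is acute, so the smallest enclosing circle is the circumcircle.
Circumcentre = (-0.5, -1.9), r² = 15.86.
r = √(15.86) ≈ 3.982.

3.982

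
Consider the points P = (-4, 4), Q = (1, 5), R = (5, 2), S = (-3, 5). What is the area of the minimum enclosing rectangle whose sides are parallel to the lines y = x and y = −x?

38.5

In coordinates u = x + y, v = x − y the rectangle is axis-aligned; the map (x,y)→(u,v) scales areas by 2.
u-values: 0, 6, 7, 2; range = 7 − 0 = 7.
v-values: -8, -4, 3, -8; range = 3 − (-8) = 11.
Area = (7 × 11) / 2 = 38.5.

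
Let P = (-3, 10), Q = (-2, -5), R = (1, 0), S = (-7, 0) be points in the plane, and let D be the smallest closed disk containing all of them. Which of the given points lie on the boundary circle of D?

The farthest pair is P–Q with squared distance 226. The circle on this segment as diameter has centre (-2.5, 2.5) and r² = 226/4 = 56.5.
Check R: distance² to centre = 18.5 ≤ 56.5, so it lies inside.
All remaining points lie in this disk, and no smaller disk contains both endpoints, so this is the minimum enclosing circle.
The points at distance exactly r from the centre are P, Q — 2 points.

P, Q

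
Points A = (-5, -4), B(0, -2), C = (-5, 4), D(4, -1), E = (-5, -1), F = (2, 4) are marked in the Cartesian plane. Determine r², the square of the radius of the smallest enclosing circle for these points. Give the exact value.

The minimum enclosing circle of a finite set is fixed by two of the points (as a diameter) or three (as a circumcircle).
The minimum enclosing circle is determined by three boundary points: A, C, D.
Their circumcentre is (-4/3, 0) with r² = 265/9.
The farthest remaining point F is at distance² 244/9 ≤ 265/9.

265/9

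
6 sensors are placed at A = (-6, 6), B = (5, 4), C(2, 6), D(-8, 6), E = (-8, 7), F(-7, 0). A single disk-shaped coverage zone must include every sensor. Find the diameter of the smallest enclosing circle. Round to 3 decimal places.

The minimum enclosing circle is determined by three boundary points: B, E, F.
Their circumcentre is (-39/22, 95/22) with r² = 11125/242.
The farthest remaining point D is at distance² 10069/242 ≤ 11125/242.
Diameter = 2r = 2√(11125/242) ≈ 13.560.

13.560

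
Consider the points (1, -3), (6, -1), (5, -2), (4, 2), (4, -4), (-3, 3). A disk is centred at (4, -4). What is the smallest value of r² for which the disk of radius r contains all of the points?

98

The required radius is the distance from (4, -4) to the farthest point.
Squared distances: 10, 13, 5, 36, 0, 98.
Maximum is 98, attained at (-3, 3).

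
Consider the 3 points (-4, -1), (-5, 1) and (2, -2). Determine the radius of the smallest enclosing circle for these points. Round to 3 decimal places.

Call the three points A, B, C in the order given.
Side lengths²: AB² = 5, AC² = 37, BC² = 58.
Since BC² = 58 ≥ 37 + 5 = 42, the angle opposite BC is not acute, so the smallest enclosing circle has BC as diameter.
Centre = midpoint of BC = (-1.5, -0.5), r² = 58/4 = 14.5.
r = √(14.5) ≈ 3.808.

3.808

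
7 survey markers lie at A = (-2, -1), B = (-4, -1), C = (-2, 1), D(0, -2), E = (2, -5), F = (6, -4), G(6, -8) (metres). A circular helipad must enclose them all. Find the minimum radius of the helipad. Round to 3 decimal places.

6.114

A smallest enclosing disk is always determined by at most three of the input points on its boundary.
The minimum enclosing circle is determined by three boundary points: B, C, G.
Their circumcentre is (41/34, -143/34) with r² = 21605/578.
The farthest remaining point F is at distance² 13309/578 ≤ 21605/578.
r = √(21605/578) ≈ 6.114.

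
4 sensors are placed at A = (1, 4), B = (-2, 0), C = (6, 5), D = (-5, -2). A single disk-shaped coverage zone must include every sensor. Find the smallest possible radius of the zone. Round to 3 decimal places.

6.519

By Welzl's lemma the MEC is supported by two points (diametrically opposite) or three points (on a circumcircle).
The farthest pair is C–D with squared distance 170. The circle on this segment as diameter has centre (0.5, 1.5) and r² = 170/4 = 42.5.
Check A: distance² to centre = 6.5 ≤ 42.5, so it lies inside.
All remaining points lie in this disk, and no smaller disk contains both endpoints, so this is the minimum enclosing circle.
r = √(42.5) ≈ 6.519.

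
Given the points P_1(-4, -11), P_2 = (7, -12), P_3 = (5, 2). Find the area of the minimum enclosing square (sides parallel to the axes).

The bounding box has width 11 and height 14.
An axis-aligned square enclosing the set must have side ≥ max(width, height).
So the minimum side is max(11, 14) = 14.
Area = 14² = 196.

196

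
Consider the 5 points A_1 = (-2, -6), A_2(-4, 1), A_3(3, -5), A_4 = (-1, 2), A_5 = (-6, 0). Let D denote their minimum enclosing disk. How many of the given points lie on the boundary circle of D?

A smallest enclosing disk is always determined by at most three of the input points on its boundary.
The farthest pair is A_3–A_5 with squared distance 106. The circle on this segment as diameter has centre (-1.5, -2.5) and r² = 106/4 = 26.5.
Check A_1: distance² to centre = 12.5 ≤ 26.5, so it lies inside.
All remaining points lie in this disk, and no smaller disk contains both endpoints, so this is the minimum enclosing circle.
The points at distance exactly r from the centre are A_3, A_5 — 2 points.

2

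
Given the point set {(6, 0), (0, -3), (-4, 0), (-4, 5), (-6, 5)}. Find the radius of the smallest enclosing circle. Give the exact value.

The farthest pair is (6, 0)–(-6, 5) with squared distance 169. The circle on this segment as diameter has centre (0, 2.5) and r² = 169/4 = 42.25.
Check (0, -3): distance² to centre = 30.25 ≤ 42.25, so it lies inside.
All remaining points lie in this disk, and no smaller disk contains both endpoints, so this is the minimum enclosing circle.
r = √(42.25) = 6.5.

6.5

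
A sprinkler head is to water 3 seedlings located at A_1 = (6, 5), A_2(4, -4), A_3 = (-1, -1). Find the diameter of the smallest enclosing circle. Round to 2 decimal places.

Side lengths²: A_1A_2² = 85, A_1A_3² = 85, A_2A_3² = 34.
Since A_1A_3² = 85 < 85 + 34 = 119, the triangle is acute, so the smallest enclosing circle is the circumcircle.
Circumcentre = (3.5, 5/6), r² = 425/18.
Diameter = 2r = 2√(425/18) ≈ 9.72.

9.72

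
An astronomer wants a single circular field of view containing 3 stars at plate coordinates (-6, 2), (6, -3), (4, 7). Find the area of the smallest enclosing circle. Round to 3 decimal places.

142.605

Call the three points A, B, C in the order given.
Side lengths²: AB² = 169, AC² = 125, BC² = 104.
Since AB² = 169 < 125 + 104 = 229, the triangle is acute, so the smallest enclosing circle is the circumcircle.
Circumcentre = (15/22, 25/22), r² = 10985/242.
Area = π·r² = π·10985/242 ≈ 142.605.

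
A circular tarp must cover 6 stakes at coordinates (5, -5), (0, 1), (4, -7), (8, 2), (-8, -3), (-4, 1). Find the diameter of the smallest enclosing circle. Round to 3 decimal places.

A smallest enclosing disk is always determined by at most three of the input points on its boundary.
The farthest pair is (8, 2)–(-8, -3) with squared distance 281. The circle on this segment as diameter has centre (0, -0.5) and r² = 281/4 = 70.25.
Check (5, -5): distance² to centre = 45.25 ≤ 70.25, so it lies inside.
All remaining points lie in this disk, and no smaller disk contains both endpoints, so this is the minimum enclosing circle.
Diameter = 2r = 2√(70.25) ≈ 16.763.

16.763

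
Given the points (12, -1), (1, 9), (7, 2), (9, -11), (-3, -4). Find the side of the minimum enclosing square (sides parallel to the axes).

20

The bounding box has width 15 and height 20.
An axis-aligned square enclosing the set must have side ≥ max(width, height).
So the minimum side is max(15, 20) = 20.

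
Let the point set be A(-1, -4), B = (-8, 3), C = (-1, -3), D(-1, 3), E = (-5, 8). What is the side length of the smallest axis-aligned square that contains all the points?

12

The bounding box has width 7 and height 12.
An axis-aligned square enclosing the set must have side ≥ max(width, height).
So the minimum side is max(7, 12) = 12.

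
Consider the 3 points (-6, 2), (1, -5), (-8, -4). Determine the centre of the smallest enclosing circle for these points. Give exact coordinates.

(-3.25, -2.25)

Call the three points A, B, C in the order given.
Side lengths²: AB² = 98, AC² = 40, BC² = 82.
Since AB² = 98 < 82 + 40 = 122, the triangle is acute, so the smallest enclosing circle is the circumcircle.
Circumcentre = (-3.25, -2.25), r² = 25.625.
Centre = (-3.25, -2.25).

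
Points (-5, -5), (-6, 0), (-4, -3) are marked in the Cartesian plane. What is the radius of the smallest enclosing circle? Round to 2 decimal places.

2.55

Call the three points A, B, C in the order given.
Side lengths²: AB² = 26, AC² = 5, BC² = 13.
Since AB² = 26 ≥ 13 + 5 = 18, the angle opposite AB is not acute, so the smallest enclosing circle has AB as diameter.
Centre = midpoint of AB = (-5.5, -2.5), r² = 26/4 = 6.5.
r = √(6.5) ≈ 2.55.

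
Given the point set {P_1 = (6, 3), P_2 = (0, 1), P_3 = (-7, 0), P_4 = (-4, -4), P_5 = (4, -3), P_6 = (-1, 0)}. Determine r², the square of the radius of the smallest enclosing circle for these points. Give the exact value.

By Welzl's lemma the MEC is supported by two points (diametrically opposite) or three points (on a circumcircle).
The farthest pair is P_1–P_3 with squared distance 178. The circle on this segment as diameter has centre (-0.5, 1.5) and r² = 178/4 = 44.5.
Check P_2: distance² to centre = 0.5 ≤ 44.5, so it lies inside.
All remaining points lie in this disk, and no smaller disk contains both endpoints, so this is the minimum enclosing circle.

44.5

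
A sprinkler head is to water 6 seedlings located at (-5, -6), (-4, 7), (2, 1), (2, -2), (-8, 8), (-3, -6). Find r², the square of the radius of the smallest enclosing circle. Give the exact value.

The minimum enclosing circle is determined by three boundary points: (2, -2), (-8, 8), (-3, -6).
Their circumcentre is (-85/18, 23/18) with r² = 9061/162.
The farthest remaining point (-5, -6) is at distance² 8593/162 ≤ 9061/162.

9061/162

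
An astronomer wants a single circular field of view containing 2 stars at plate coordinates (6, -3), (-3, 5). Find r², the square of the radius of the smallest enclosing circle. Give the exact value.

36.25

The smallest circle enclosing two points has them as diameter endpoints.
Centre = midpoint = (1.5, 1); r² = |(6, -3)−(-3, 5)|²/4 = 145/4 = 36.25.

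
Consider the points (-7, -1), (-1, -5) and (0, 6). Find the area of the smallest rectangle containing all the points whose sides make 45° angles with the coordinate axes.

In coordinates u = x + y, v = x − y the rectangle is axis-aligned; the map (x,y)→(u,v) scales areas by 2.
u-values: -8, -6, 6; range = 6 − (-8) = 14.
v-values: -6, 4, -6; range = 4 − (-6) = 10.
Area = (14 × 10) / 2 = 70.

70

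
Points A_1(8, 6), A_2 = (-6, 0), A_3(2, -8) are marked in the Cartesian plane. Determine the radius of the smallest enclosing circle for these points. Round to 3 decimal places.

Side lengths²: A_1A_2² = 232, A_1A_3² = 232, A_2A_3² = 128.
Since A_1A_3² = 232 < 232 + 128 = 360, the triangle is acute, so the smallest enclosing circle is the circumcircle.
Circumcentre = (2.2, 0.2), r² = 67.28.
r = √(67.28) ≈ 8.202.

8.202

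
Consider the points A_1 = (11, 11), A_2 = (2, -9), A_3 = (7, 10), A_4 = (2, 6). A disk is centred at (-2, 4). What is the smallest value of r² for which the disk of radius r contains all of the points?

The required radius is the distance from (-2, 4) to the farthest point.
Squared distances: 218, 185, 117, 20.
Maximum is 218, attained at A_1.

218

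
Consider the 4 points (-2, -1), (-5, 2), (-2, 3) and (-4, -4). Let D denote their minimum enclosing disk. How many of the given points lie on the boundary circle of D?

A smallest enclosing disk is always determined by at most three of the input points on its boundary.
The farthest pair is (-2, 3)–(-4, -4) with squared distance 53. The circle on this segment as diameter has centre (-3, -0.5) and r² = 53/4 = 13.25.
Check (-2, -1): distance² to centre = 1.25 ≤ 13.25, so it lies inside.
All remaining points lie in this disk, and no smaller disk contains both endpoints, so this is the minimum enclosing circle.
The points at distance exactly r from the centre are (-2, 3), (-4, -4) — 2 points.

2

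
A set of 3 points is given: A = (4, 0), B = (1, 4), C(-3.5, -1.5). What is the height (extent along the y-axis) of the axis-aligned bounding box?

max y = 4, min y = -1.5, so height = 5.5.

5.5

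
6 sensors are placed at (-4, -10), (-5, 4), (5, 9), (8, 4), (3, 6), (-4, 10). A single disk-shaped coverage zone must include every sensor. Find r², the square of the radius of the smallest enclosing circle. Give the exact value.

The minimum enclosing circle is determined by three boundary points: (-4, -10), (5, 9), (-4, 10).
Their circumcentre is (-5/9, 0) with r² = 9061/81.
The farthest remaining point (8, 4) is at distance² 7225/81 ≤ 9061/81.

9061/81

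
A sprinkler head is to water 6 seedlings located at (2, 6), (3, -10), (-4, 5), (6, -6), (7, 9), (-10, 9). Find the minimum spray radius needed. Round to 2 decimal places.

By Welzl's lemma the MEC is supported by two points (diametrically opposite) or three points (on a circumcircle).
The minimum enclosing circle is determined by three boundary points: (3, -10), (7, 9), (-10, 9).
Their circumcentre is (-1.5, 33/38) with r² = 99905/722.
The farthest remaining point (6, -6) is at distance² 74673/722 ≤ 99905/722.
r = √(99905/722) ≈ 11.76.

11.76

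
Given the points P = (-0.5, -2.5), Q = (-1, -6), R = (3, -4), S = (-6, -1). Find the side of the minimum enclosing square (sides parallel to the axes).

The bounding box has width 9 and height 5.
An axis-aligned square enclosing the set must have side ≥ max(width, height).
So the minimum side is max(9, 5) = 9.

9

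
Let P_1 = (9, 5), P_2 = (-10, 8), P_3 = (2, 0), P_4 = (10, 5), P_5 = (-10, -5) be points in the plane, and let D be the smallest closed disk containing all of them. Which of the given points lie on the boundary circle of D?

A smallest enclosing disk is always determined by at most three of the input points on its boundary.
The minimum enclosing circle is determined by three boundary points: P_2, P_4, P_5.
Their circumcentre is (-0.75, 1.5) with r² = 127.8125.
The farthest remaining point P_1 is at distance² 107.3125 ≤ 127.8125.
The points at distance exactly r from the centre are P_2, P_4, P_5 — 3 points.

P_2, P_4, P_5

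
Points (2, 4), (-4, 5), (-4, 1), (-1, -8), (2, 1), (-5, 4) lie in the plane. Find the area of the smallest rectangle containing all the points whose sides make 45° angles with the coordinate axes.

In coordinates u = x + y, v = x − y the rectangle is axis-aligned; the map (x,y)→(u,v) scales areas by 2.
u-values: 6, 1, -3, -9, 3, -1; range = 6 − (-9) = 15.
v-values: -2, -9, -5, 7, 1, -9; range = 7 − (-9) = 16.
Area = (15 × 16) / 2 = 120.

120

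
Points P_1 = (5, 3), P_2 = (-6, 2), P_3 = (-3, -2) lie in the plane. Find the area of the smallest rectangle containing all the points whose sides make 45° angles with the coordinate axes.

65

In coordinates u = x + y, v = x − y the rectangle is axis-aligned; the map (x,y)→(u,v) scales areas by 2.
u-values: 8, -4, -5; range = 8 − (-5) = 13.
v-values: 2, -8, -1; range = 2 − (-8) = 10.
Area = (13 × 10) / 2 = 65.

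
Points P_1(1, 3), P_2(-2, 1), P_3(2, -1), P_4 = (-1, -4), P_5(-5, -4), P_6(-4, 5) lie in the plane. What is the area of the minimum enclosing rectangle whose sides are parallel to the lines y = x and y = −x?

In coordinates u = x + y, v = x − y the rectangle is axis-aligned; the map (x,y)→(u,v) scales areas by 2.
u-values: 4, -1, 1, -5, -9, 1; range = 4 − (-9) = 13.
v-values: -2, -3, 3, 3, -1, -9; range = 3 − (-9) = 12.
Area = (13 × 12) / 2 = 78.

78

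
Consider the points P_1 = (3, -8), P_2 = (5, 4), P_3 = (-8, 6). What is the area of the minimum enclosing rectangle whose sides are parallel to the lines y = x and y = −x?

175

In coordinates u = x + y, v = x − y the rectangle is axis-aligned; the map (x,y)→(u,v) scales areas by 2.
u-values: -5, 9, -2; range = 9 − (-5) = 14.
v-values: 11, 1, -14; range = 11 − (-14) = 25.
Area = (14 × 25) / 2 = 175.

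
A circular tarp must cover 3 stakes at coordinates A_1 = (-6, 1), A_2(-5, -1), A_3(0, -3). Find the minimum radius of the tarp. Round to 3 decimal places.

3.606

Side lengths²: A_1A_2² = 5, A_1A_3² = 52, A_2A_3² = 29.
Since A_1A_3² = 52 ≥ 29 + 5 = 34, the angle opposite A_1A_3 is not acute, so the smallest enclosing circle has A_1A_3 as diameter.
Centre = midpoint of A_1A_3 = (-3, -1), r² = 52/4 = 13.
r = √13 ≈ 3.606.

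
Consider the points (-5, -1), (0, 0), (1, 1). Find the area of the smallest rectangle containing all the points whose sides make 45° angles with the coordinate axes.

In coordinates u = x + y, v = x − y the rectangle is axis-aligned; the map (x,y)→(u,v) scales areas by 2.
u-values: -6, 0, 2; range = 2 − (-6) = 8.
v-values: -4, 0, 0; range = 0 − (-4) = 4.
Area = (8 × 4) / 2 = 16.

16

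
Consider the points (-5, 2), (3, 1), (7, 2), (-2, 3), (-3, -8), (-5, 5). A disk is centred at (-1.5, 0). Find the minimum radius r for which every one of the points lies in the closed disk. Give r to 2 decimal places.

8.73

The required radius is the distance from (-1.5, 0) to the farthest point.
Squared distances: 16.25, 21.25, 76.25, 9.25, 66.25, 37.25.
Maximum is 76.25, attained at (7, 2).
r = √(76.25) ≈ 8.73.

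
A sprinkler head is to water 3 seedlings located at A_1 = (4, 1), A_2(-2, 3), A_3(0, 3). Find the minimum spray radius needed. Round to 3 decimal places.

3.162

Side lengths²: A_1A_2² = 40, A_1A_3² = 20, A_2A_3² = 4.
Since A_1A_2² = 40 ≥ 20 + 4 = 24, the angle opposite A_1A_2 is not acute, so the smallest enclosing circle has A_1A_2 as diameter.
Centre = midpoint of A_1A_2 = (1, 2), r² = 40/4 = 10.
r = √10 ≈ 3.162.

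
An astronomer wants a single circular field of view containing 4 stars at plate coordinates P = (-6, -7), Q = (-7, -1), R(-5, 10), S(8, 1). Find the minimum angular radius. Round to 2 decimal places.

9.44

The minimum enclosing circle of a finite set is fixed by two of the points (as a diameter) or three (as a circumcircle).
The minimum enclosing circle is determined by three boundary points: P, R, S.
Their circumcentre is (-33/23, 29/23) with r² = 47125/529.
The farthest remaining point Q is at distance² 19088/529 ≤ 47125/529.
r = √(47125/529) ≈ 9.44.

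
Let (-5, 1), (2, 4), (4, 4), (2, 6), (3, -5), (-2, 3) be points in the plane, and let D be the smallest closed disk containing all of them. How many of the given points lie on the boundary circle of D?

A smallest enclosing disk is always determined by at most three of the input points on its boundary.
The minimum enclosing circle is determined by three boundary points: (-5, 1), (2, 6), (3, -5).
Their circumcentre is (31/41, 14/41) with r² = 56425/1681.
The farthest remaining point (4, 4) is at distance² 40189/1681 ≤ 56425/1681.
The points at distance exactly r from the centre are (-5, 1), (2, 6), (3, -5) — 3 points.

3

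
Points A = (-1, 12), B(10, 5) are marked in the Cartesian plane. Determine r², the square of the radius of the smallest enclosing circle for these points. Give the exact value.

The smallest circle enclosing two points has them as diameter endpoints.
Centre = midpoint = (4.5, 8.5); r² = |AB|²/4 = 170/4 = 42.5.

42.5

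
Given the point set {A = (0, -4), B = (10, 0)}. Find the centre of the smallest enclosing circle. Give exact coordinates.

The smallest circle enclosing two points has them as diameter endpoints.
Centre = midpoint = (5, -2); r² = |AB|²/4 = 116/4 = 29.
Centre = (5, -2).

(5, -2)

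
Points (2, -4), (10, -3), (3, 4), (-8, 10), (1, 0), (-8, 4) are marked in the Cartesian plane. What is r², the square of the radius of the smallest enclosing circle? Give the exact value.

123.25

The farthest pair is (10, -3)–(-8, 10) with squared distance 493. The circle on this segment as diameter has centre (1, 3.5) and r² = 493/4 = 123.25.
Check (2, -4): distance² to centre = 57.25 ≤ 123.25, so it lies inside.
All remaining points lie in this disk, and no smaller disk contains both endpoints, so this is the minimum enclosing circle.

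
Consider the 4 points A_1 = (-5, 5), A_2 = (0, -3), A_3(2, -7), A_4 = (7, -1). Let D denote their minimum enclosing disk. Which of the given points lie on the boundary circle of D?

A smallest enclosing disk is always determined by at most three of the input points on its boundary.
The minimum enclosing circle is determined by three boundary points: A_1, A_3, A_4.
Their circumcentre is (-3/34, -3/17) with r² = 58865/1156.
The farthest remaining point A_2 is at distance² 9225/1156 ≤ 58865/1156.
The points at distance exactly r from the centre are A_1, A_3, A_4 — 3 points.

A_1, A_3, A_4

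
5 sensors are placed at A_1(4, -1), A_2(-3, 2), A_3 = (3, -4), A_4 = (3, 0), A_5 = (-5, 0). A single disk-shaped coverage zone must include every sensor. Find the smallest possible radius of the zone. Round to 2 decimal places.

4.57

A smallest enclosing disk is always determined by at most three of the input points on its boundary.
The minimum enclosing circle is determined by three boundary points: A_1, A_3, A_5.
Their circumcentre is (-4/7, -8/7) with r² = 1025/49.
The farthest remaining point A_2 is at distance² 773/49 ≤ 1025/49.
r = √(1025/49) ≈ 4.57.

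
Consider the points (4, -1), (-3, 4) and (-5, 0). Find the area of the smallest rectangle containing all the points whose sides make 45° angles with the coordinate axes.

In coordinates u = x + y, v = x − y the rectangle is axis-aligned; the map (x,y)→(u,v) scales areas by 2.
u-values: 3, 1, -5; range = 3 − (-5) = 8.
v-values: 5, -7, -5; range = 5 − (-7) = 12.
Area = (8 × 12) / 2 = 48.

48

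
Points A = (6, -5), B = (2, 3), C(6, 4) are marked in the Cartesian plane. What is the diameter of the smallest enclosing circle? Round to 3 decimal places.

Side lengths²: AB² = 80, AC² = 81, BC² = 17.
Since AC² = 81 < 80 + 17 = 97, the triangle is acute, so the smallest enclosing circle is the circumcircle.
Circumcentre = (5, -0.5), r² = 21.25.
Diameter = 2r = 2√(21.25) ≈ 9.220.

9.220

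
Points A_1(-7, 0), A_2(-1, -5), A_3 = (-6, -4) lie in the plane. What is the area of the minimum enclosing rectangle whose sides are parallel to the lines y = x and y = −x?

22

In coordinates u = x + y, v = x − y the rectangle is axis-aligned; the map (x,y)→(u,v) scales areas by 2.
u-values: -7, -6, -10; range = -6 − (-10) = 4.
v-values: -7, 4, -2; range = 4 − (-7) = 11.
Area = (4 × 11) / 2 = 22.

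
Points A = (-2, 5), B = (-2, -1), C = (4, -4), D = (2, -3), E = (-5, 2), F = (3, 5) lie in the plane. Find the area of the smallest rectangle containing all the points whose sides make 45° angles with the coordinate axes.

In coordinates u = x + y, v = x − y the rectangle is axis-aligned; the map (x,y)→(u,v) scales areas by 2.
u-values: 3, -3, 0, -1, -3, 8; range = 8 − (-3) = 11.
v-values: -7, -1, 8, 5, -7, -2; range = 8 − (-7) = 15.
Area = (11 × 15) / 2 = 82.5.

82.5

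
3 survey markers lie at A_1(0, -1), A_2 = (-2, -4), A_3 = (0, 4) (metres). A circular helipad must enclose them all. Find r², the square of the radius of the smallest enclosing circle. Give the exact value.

17

Side lengths²: A_1A_2² = 13, A_1A_3² = 25, A_2A_3² = 68.
Since A_2A_3² = 68 ≥ 25 + 13 = 38, the angle opposite A_2A_3 is not acute, so the smallest enclosing circle has A_2A_3 as diameter.
Centre = midpoint of A_2A_3 = (-1, 0), r² = 68/4 = 17.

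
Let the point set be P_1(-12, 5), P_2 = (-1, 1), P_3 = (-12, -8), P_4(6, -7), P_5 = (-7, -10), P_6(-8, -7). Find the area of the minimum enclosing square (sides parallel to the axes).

324

The bounding box has width 18 and height 15.
An axis-aligned square enclosing the set must have side ≥ max(width, height).
So the minimum side is max(18, 15) = 18.
Area = 18² = 324.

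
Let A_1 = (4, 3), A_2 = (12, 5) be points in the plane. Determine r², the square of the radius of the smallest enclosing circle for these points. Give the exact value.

17

The smallest circle enclosing two points has them as diameter endpoints.
Centre = midpoint = (8, 4); r² = |A_1A_2|²/4 = 68/4 = 17.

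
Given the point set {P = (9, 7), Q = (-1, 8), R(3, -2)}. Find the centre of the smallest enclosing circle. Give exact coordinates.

(3.65625, 4.0625)

Side lengths²: PQ² = 101, PR² = 117, QR² = 116.
Since PR² = 117 < 116 + 101 = 217, the triangle is acute, so the smallest enclosing circle is the circumcircle.
Circumcentre = (3.65625, 4.0625), r² = 37.1845703125.
Centre = (3.65625, 4.0625).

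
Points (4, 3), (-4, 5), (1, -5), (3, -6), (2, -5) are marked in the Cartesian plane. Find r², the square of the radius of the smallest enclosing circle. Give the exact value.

A smallest enclosing disk is always determined by at most three of the input points on its boundary.
The farthest pair is (-4, 5)–(3, -6) with squared distance 170. The circle on this segment as diameter has centre (-0.5, -0.5) and r² = 170/4 = 42.5.
Check (4, 3): distance² to centre = 32.5 ≤ 42.5, so it lies inside.
All remaining points lie in this disk, and no smaller disk contains both endpoints, so this is the minimum enclosing circle.

42.5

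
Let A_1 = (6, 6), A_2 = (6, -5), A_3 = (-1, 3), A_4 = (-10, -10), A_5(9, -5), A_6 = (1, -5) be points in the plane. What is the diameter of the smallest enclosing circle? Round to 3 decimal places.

22.628

The minimum enclosing circle of a finite set is fixed by two of the points (as a diameter) or three (as a circumcircle).
The minimum enclosing circle is determined by three boundary points: A_1, A_4, A_5.
Their circumcentre is (-27/14, -29/14) with r² = 12545/98.
The farthest remaining point A_2 is at distance² 7001/98 ≤ 12545/98.
Diameter = 2r = 2√(12545/98) ≈ 22.628.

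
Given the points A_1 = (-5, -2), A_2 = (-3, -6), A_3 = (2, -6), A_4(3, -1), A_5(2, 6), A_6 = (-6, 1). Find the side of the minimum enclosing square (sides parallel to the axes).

12

The bounding box has width 9 and height 12.
An axis-aligned square enclosing the set must have side ≥ max(width, height).
So the minimum side is max(9, 12) = 12.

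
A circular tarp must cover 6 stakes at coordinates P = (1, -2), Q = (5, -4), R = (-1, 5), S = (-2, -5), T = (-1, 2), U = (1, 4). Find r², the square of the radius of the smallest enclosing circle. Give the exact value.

32825/1058

By Welzl's lemma the MEC is supported by two points (diametrically opposite) or three points (on a circumcircle).
The minimum enclosing circle is determined by three boundary points: Q, R, S.
Their circumcentre is (41/46, -11/46) with r² = 32825/1058.
The farthest remaining point U is at distance² 19025/1058 ≤ 32825/1058.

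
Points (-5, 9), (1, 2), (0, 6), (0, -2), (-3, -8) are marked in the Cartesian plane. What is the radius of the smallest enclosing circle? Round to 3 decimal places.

The farthest pair is (-5, 9)–(-3, -8) with squared distance 293. The circle on this segment as diameter has centre (-4, 0.5) and r² = 293/4 = 73.25.
Check (1, 2): distance² to centre = 27.25 ≤ 73.25, so it lies inside.
All remaining points lie in this disk, and no smaller disk contains both endpoints, so this is the minimum enclosing circle.
r = √(73.25) ≈ 8.559.

8.559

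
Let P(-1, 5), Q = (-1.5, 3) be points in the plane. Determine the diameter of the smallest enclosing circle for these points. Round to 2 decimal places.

The smallest circle enclosing two points has them as diameter endpoints.
Centre = midpoint = (-1.25, 4); r² = |PQ|²/4 = 4.25/4 = 1.0625.
Diameter = 2r = 2√(1.0625) ≈ 2.06.

2.06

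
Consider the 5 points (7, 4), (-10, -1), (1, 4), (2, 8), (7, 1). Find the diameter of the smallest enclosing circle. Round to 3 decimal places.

The farthest pair is (7, 4)–(-10, -1) with squared distance 314. The circle on this segment as diameter has centre (-1.5, 1.5) and r² = 314/4 = 78.5.
Check (1, 4): distance² to centre = 12.5 ≤ 78.5, so it lies inside.
All remaining points lie in this disk, and no smaller disk contains both endpoints, so this is the minimum enclosing circle.
Diameter = 2r = 2√(78.5) ≈ 17.720.

17.720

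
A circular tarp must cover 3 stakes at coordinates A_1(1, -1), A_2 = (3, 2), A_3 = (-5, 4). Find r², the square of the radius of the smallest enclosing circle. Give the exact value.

Side lengths²: A_1A_2² = 13, A_1A_3² = 61, A_2A_3² = 68.
Since A_2A_3² = 68 < 61 + 13 = 74, the triangle is acute, so the smallest enclosing circle is the circumcircle.
Circumcentre = (-31/28, 18/7), r² = 13481/784.

13481/784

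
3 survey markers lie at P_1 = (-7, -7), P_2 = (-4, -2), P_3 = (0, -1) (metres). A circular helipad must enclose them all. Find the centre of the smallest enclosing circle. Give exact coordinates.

Side lengths²: P_1P_2² = 34, P_1P_3² = 85, P_2P_3² = 17.
Since P_1P_3² = 85 ≥ 34 + 17 = 51, the angle opposite P_1P_3 is not acute, so the smallest enclosing circle has P_1P_3 as diameter.
Centre = midpoint of P_1P_3 = (-3.5, -4), r² = 85/4 = 21.25.
Centre = (-3.5, -4).

(-3.5, -4)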